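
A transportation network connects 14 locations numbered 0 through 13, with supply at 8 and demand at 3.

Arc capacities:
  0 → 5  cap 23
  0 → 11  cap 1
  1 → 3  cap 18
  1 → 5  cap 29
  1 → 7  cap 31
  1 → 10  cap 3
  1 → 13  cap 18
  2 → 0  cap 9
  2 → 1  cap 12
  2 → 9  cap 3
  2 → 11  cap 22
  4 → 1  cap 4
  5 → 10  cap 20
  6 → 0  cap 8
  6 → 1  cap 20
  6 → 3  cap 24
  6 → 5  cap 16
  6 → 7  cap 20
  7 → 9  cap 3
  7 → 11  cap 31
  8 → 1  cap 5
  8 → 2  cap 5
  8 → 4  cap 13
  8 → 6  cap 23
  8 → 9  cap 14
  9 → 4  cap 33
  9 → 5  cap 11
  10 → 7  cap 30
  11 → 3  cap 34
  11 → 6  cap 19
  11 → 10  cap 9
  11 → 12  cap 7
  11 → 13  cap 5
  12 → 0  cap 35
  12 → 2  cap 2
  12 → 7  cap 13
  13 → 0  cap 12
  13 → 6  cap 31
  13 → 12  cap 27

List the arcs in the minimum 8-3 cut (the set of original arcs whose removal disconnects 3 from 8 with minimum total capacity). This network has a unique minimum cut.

Min-cut arcs: {(4,1), (8,1), (8,2), (8,6), (9,5)} (total capacity 48)

augment #1: 8→1→3 push 5
augment #2: 8→6→3 push 23
augment #3: 8→2→1→3 push 5
augment #4: 8→4→1→3 push 4
augment #5: 8→9→5→10→7→11→3 push 11
max flow = 48; residual-reachable set from 8 gives S-side
cut edges (S→T): {(4,1), (8,1), (8,2), (8,6), (9,5)} total cap 48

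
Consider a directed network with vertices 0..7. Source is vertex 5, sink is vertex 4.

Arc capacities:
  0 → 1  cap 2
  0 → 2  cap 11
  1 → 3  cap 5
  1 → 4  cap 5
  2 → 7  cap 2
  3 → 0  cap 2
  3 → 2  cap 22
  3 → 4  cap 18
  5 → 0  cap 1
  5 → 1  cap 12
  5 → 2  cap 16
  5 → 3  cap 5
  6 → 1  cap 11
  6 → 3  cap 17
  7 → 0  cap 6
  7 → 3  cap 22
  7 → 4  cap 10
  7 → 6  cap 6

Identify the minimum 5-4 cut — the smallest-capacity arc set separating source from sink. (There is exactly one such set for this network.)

augment #1: 5→1→4 push 5
augment #2: 5→3→4 push 5
augment #3: 5→1→3→4 push 5
augment #4: 5→2→7→4 push 2
max flow = 17; residual-reachable set from 5 gives S-side
cut edges (S→T): {(1,3), (1,4), (2,7), (5,3)} total cap 17

Min-cut arcs: {(1,3), (1,4), (2,7), (5,3)} (total capacity 17)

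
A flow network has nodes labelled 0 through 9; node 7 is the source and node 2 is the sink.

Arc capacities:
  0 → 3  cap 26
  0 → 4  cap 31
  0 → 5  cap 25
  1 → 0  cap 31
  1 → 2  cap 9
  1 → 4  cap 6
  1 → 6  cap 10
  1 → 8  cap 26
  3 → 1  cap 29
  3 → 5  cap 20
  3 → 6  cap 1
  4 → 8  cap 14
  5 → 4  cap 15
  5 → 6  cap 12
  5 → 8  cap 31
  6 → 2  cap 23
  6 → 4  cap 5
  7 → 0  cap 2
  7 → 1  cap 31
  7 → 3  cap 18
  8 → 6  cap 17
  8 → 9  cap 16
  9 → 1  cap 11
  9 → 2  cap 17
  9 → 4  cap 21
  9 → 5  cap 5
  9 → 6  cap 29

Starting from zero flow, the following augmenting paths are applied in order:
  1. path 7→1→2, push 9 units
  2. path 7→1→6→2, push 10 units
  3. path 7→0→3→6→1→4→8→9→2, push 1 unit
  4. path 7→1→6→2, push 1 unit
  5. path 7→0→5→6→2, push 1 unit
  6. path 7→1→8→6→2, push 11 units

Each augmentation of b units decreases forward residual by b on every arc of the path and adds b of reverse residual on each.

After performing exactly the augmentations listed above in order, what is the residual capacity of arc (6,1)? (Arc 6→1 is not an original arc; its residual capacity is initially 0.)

after path 1 (7→1→2, push 9): res(6,1)=0
after path 2 (7→1→6→2, push 10): res(6,1)=10
after path 3 (7→0→3→6→1→4→8→9→2, push 1): res(6,1)=9
after path 4 (7→1→6→2, push 1): res(6,1)=10
after path 5 (7→0→5→6→2, push 1): res(6,1)=10
after path 6 (7→1→8→6→2, push 11): res(6,1)=10

Residual capacity of (6,1): 10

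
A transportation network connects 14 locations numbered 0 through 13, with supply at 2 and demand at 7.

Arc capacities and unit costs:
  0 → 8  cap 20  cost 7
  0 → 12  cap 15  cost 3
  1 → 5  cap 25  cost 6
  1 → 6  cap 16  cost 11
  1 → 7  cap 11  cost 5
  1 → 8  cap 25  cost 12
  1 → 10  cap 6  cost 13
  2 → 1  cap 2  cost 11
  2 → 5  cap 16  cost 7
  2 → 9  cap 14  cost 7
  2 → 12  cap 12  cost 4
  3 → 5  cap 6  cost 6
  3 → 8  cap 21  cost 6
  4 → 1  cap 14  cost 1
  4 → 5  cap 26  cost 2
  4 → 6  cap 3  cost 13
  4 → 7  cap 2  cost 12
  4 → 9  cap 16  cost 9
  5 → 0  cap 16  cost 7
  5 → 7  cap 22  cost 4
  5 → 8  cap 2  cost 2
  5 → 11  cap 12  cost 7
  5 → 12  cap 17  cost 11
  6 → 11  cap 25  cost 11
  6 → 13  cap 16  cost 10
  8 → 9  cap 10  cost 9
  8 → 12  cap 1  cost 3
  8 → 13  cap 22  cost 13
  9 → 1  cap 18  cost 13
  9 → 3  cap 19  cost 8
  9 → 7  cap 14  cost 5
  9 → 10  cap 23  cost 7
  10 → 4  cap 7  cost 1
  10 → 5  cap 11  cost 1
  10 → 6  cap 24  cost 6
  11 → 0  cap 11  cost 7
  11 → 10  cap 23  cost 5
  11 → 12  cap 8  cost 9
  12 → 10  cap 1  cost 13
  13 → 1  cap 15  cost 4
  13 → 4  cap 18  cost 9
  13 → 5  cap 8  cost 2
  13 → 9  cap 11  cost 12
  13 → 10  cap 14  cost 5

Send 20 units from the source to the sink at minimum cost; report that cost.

Minimum cost for 20 units: 224

shortest-cost path #1: 2→5→7 push 16 @ unit cost 11 (adds 176)
shortest-cost path #2: 2→9→7 push 4 @ unit cost 12 (adds 48)
total cost = 224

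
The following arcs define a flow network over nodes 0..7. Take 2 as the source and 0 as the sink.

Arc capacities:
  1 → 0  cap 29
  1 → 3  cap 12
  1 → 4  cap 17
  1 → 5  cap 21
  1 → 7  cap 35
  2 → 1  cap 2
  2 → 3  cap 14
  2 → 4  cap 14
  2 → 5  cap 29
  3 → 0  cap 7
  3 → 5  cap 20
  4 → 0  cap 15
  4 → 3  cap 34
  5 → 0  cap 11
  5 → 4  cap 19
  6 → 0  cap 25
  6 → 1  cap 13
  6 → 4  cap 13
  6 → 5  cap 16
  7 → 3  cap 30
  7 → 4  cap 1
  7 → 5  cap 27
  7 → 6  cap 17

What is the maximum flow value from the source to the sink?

Maximum flow value: 35

augment #1: 2→1→0 bottleneck 2, total now 2
augment #2: 2→3→0 bottleneck 7, total now 9
augment #3: 2→4→0 bottleneck 14, total now 23
augment #4: 2→5→0 bottleneck 11, total now 34
augment #5: 2→5→4→0 bottleneck 1, total now 35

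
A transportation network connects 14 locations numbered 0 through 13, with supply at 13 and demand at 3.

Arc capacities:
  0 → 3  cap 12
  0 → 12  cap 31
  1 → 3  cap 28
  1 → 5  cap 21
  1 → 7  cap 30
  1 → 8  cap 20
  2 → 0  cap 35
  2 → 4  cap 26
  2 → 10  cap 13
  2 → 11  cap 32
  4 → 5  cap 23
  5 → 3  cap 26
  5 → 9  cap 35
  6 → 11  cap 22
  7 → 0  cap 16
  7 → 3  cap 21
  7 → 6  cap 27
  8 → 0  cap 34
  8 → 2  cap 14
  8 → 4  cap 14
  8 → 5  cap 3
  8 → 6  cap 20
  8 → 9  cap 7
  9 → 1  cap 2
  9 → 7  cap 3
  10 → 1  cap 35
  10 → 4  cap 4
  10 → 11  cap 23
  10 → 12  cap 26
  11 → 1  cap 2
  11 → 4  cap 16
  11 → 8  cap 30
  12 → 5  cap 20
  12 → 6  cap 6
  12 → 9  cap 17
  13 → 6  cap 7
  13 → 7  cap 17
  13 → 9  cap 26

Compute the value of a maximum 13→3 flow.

Maximum flow value: 29

augment #1: 13→7→3 bottleneck 17, total now 17
augment #2: 13→9→1→3 bottleneck 2, total now 19
augment #3: 13→9→7→3 bottleneck 3, total now 22
augment #4: 13→6→11→1→3 bottleneck 2, total now 24
augment #5: 13→6→11→4→5→3 bottleneck 5, total now 29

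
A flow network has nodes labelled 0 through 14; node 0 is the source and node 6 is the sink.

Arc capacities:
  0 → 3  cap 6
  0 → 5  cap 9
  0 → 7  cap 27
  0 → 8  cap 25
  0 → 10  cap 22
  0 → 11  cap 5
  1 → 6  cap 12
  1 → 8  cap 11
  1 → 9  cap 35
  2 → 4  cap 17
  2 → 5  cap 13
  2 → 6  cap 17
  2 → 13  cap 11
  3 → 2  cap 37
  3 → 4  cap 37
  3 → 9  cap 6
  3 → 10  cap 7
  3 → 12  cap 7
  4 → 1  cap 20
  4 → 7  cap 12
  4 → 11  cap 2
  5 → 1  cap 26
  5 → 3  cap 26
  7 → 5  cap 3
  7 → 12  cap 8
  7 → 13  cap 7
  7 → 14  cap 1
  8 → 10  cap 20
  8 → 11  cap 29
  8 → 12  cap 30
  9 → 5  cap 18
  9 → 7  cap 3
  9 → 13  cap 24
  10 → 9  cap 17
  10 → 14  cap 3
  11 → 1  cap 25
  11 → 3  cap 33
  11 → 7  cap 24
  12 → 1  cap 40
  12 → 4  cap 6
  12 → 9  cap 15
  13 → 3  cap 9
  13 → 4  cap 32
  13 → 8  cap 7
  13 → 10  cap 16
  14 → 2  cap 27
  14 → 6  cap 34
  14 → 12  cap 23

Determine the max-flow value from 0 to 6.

Maximum flow value: 33

augment #1: 0→3→2→6 bottleneck 6, total now 6
augment #2: 0→5→1→6 bottleneck 9, total now 15
augment #3: 0→7→14→6 bottleneck 1, total now 16
augment #4: 0→10→14→6 bottleneck 3, total now 19
augment #5: 0→11→1→6 bottleneck 3, total now 22
augment #6: 0→11→3→2→6 bottleneck 2, total now 24
augment #7: 0→7→5→3→2→6 bottleneck 3, total now 27
augment #8: 0→7→13→3→2→6 bottleneck 6, total now 33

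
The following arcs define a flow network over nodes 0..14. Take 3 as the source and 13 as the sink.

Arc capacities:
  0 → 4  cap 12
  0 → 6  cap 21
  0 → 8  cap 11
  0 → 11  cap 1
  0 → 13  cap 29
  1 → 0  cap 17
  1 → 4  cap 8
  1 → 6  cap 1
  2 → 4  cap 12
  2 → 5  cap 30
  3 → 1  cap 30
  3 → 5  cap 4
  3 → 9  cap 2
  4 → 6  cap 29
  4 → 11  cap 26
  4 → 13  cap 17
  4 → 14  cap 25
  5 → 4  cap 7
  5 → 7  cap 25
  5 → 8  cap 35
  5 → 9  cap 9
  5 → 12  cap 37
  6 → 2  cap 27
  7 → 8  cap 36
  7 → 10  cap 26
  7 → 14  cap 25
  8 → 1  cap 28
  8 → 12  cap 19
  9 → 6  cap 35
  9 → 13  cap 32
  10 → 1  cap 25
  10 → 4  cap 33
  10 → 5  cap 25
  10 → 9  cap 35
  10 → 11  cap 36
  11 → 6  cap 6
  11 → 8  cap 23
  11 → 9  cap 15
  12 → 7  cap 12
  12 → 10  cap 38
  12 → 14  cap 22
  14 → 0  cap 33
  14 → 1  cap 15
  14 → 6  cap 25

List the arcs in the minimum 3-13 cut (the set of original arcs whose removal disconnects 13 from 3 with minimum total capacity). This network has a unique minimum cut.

augment #1: 3→9→13 push 2
augment #2: 3→1→0→13 push 17
augment #3: 3→1→4→13 push 8
augment #4: 3→5→4→13 push 4
augment #5: 3→1→6→2→4→13 push 1
max flow = 32; residual-reachable set from 3 gives S-side
cut edges (S→T): {(1,0), (1,4), (1,6), (3,5), (3,9)} total cap 32

Min-cut arcs: {(1,0), (1,4), (1,6), (3,5), (3,9)} (total capacity 32)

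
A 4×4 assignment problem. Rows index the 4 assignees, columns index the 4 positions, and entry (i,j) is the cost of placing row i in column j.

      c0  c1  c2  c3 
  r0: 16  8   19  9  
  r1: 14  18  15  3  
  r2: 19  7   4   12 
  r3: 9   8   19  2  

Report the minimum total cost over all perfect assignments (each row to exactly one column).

Minimum assignment cost: 24

optimal assignment: row0→col1 (cost 8), row1→col3 (cost 3), row2→col2 (cost 4), row3→col0 (cost 9)
total = 8 + 3 + 4 + 9 = 24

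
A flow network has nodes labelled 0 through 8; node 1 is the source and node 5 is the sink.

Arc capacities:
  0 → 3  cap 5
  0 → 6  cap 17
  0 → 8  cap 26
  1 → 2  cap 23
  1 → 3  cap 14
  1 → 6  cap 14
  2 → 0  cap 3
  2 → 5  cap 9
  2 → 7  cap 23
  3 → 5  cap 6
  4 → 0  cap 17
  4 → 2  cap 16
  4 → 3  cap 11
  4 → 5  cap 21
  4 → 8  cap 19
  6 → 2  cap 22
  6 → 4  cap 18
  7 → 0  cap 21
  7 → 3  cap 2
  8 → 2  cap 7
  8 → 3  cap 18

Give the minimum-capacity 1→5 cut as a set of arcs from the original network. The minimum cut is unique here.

Min-cut arcs: {(2,5), (3,5), (6,4)} (total capacity 33)

augment #1: 1→2→5 push 9
augment #2: 1→3→5 push 6
augment #3: 1→6→4→5 push 14
augment #4: 1→2→0→6→4→5 push 3
augment #5: 1→2→7→0→6→4→5 push 1
max flow = 33; residual-reachable set from 1 gives S-side
cut edges (S→T): {(2,5), (3,5), (6,4)} total cap 33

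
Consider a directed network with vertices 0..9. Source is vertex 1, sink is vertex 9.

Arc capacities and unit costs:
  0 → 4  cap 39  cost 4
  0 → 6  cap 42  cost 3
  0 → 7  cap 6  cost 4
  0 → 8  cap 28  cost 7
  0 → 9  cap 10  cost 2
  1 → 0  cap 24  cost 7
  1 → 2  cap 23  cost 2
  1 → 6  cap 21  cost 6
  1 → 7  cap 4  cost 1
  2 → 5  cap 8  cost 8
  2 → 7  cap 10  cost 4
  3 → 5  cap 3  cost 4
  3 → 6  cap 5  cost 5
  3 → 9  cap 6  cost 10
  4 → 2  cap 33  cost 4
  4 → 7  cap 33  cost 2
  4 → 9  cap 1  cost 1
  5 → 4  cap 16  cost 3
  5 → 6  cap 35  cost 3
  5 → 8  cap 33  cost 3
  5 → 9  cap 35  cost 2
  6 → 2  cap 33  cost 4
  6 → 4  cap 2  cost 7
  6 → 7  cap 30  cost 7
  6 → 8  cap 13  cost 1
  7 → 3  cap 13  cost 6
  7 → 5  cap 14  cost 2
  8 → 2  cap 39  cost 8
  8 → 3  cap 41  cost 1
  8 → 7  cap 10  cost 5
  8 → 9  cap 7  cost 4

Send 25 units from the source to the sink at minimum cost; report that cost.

Minimum cost for 25 units: 221

shortest-cost path #1: 1→7→5→9 push 4 @ unit cost 5 (adds 20)
shortest-cost path #2: 1→0→9 push 10 @ unit cost 9 (adds 90)
shortest-cost path #3: 1→2→7→5→9 push 10 @ unit cost 10 (adds 100)
shortest-cost path #4: 1→6→8→9 push 1 @ unit cost 11 (adds 11)
total cost = 221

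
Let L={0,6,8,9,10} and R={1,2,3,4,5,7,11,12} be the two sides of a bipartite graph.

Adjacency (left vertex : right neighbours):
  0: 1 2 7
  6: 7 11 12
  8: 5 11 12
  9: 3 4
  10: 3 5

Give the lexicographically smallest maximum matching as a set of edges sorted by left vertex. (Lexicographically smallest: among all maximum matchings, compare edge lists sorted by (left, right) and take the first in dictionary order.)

Lex-smallest maximum matching: {(0,1), (6,7), (8,5), (9,4), (10,3)}

|M| = 5 (so the lex-smallest maximum matching has 5 edges)
process left vertices in ascending order; for each, take the smallest-labelled available neighbour that still permits 5 edges overall, or leave it unmatched if none does
lex-smallest matching: {0-1, 6-7, 8-5, 9-4, 10-3}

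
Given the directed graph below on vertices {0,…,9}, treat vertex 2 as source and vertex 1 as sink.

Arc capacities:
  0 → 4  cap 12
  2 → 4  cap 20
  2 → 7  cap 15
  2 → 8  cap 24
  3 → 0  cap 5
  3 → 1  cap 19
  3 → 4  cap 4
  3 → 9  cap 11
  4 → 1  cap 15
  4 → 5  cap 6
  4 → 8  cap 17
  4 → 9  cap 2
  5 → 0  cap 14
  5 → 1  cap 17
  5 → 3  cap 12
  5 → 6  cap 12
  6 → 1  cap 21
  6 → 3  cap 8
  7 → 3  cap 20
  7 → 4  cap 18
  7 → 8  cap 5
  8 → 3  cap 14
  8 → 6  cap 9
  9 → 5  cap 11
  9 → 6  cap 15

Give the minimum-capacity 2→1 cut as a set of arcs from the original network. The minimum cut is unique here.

Min-cut arcs: {(2,4), (2,7), (8,3), (8,6)} (total capacity 58)

augment #1: 2→4→1 push 15
augment #2: 2→4→5→1 push 5
augment #3: 2→7→3→1 push 15
augment #4: 2→8→3→1 push 4
augment #5: 2→8→6→1 push 9
augment #6: 2→8→3→4→5→1 push 1
augment #7: 2→8→3→9→5→1 push 9
max flow = 58; residual-reachable set from 2 gives S-side
cut edges (S→T): {(2,4), (2,7), (8,3), (8,6)} total cap 58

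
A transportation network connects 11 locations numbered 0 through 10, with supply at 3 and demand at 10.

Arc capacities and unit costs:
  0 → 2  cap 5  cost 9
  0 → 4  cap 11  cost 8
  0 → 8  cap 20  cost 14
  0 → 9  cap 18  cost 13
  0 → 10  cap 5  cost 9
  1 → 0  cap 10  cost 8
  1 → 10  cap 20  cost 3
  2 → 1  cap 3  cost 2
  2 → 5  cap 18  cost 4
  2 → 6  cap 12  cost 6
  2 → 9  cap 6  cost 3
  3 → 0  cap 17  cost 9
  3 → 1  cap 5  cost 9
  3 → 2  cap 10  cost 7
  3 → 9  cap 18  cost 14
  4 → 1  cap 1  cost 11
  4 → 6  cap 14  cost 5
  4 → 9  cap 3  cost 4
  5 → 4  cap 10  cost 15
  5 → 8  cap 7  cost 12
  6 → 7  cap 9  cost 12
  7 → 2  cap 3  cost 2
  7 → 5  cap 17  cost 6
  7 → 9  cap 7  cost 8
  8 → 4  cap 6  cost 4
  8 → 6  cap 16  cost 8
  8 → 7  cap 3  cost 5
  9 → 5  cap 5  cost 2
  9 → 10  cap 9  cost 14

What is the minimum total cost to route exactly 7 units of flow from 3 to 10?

Minimum cost for 7 units: 84

shortest-cost path #1: 3→1→10 push 5 @ unit cost 12 (adds 60)
shortest-cost path #2: 3→2→1→10 push 2 @ unit cost 12 (adds 24)
total cost = 84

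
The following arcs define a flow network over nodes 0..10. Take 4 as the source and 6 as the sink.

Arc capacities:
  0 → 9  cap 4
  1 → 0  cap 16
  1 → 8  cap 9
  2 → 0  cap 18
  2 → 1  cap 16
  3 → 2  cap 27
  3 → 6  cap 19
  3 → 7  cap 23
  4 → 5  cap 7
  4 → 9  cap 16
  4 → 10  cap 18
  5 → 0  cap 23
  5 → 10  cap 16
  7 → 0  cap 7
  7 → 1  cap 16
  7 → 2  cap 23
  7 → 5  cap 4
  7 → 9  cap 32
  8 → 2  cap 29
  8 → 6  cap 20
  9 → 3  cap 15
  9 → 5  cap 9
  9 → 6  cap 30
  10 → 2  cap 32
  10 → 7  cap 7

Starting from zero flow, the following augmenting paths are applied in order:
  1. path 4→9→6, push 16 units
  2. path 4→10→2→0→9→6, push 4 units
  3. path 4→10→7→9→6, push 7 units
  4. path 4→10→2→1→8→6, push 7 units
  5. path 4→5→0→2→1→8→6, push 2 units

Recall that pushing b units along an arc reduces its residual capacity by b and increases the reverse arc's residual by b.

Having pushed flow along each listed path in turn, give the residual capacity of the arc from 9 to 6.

after path 1 (4→9→6, push 16): res(9,6)=14
after path 2 (4→10→2→0→9→6, push 4): res(9,6)=10
after path 3 (4→10→7→9→6, push 7): res(9,6)=3
after path 4 (4→10→2→1→8→6, push 7): res(9,6)=3
after path 5 (4→5→0→2→1→8→6, push 2): res(9,6)=3

Residual capacity of (9,6): 3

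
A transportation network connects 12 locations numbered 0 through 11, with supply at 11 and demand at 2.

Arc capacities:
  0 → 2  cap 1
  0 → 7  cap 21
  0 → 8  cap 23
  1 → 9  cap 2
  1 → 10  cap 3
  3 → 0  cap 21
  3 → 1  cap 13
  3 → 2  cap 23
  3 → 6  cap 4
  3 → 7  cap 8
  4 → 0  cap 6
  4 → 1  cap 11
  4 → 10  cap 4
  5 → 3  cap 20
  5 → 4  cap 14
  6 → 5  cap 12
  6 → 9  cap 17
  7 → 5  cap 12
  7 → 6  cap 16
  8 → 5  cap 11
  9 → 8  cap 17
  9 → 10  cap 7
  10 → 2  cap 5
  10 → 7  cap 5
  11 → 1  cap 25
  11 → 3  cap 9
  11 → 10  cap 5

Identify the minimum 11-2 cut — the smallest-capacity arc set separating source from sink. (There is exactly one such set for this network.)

augment #1: 11→3→2 push 9
augment #2: 11→10→2 push 5
augment #3: 11→1→9→8→5→3→2 push 2
augment #4: 11→1→10→7→5→3→2 push 3
max flow = 19; residual-reachable set from 11 gives S-side
cut edges (S→T): {(1,9), (1,10), (11,3), (11,10)} total cap 19

Min-cut arcs: {(1,9), (1,10), (11,3), (11,10)} (total capacity 19)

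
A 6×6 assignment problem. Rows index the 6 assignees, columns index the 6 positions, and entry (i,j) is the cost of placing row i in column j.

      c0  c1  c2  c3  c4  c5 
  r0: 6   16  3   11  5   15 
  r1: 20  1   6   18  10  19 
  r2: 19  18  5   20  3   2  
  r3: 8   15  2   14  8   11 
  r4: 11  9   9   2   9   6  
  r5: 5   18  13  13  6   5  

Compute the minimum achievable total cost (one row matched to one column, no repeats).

Minimum assignment cost: 17

optimal assignment: row0→col4 (cost 5), row1→col1 (cost 1), row2→col5 (cost 2), row3→col2 (cost 2), row4→col3 (cost 2), row5→col0 (cost 5)
total = 5 + 1 + 2 + 2 + 2 + 5 = 17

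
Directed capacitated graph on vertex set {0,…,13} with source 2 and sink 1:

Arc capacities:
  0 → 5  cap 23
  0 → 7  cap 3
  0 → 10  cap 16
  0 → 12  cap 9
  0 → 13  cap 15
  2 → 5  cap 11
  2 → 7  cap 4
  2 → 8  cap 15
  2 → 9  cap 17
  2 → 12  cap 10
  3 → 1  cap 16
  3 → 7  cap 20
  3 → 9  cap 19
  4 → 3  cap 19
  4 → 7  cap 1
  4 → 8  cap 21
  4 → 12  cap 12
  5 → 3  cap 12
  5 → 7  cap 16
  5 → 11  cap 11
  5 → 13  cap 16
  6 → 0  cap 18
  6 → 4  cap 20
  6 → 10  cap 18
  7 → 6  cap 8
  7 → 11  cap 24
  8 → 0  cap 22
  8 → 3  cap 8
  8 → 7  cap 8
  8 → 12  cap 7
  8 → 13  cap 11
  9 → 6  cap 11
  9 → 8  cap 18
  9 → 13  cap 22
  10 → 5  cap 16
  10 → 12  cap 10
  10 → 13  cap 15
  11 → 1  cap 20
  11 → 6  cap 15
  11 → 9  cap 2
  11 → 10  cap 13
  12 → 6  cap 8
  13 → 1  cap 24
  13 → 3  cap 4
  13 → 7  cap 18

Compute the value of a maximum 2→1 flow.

augment #1: 2→5→3→1 bottleneck 11, total now 11
augment #2: 2→7→11→1 bottleneck 4, total now 15
augment #3: 2→8→3→1 bottleneck 5, total now 20
augment #4: 2→8→13→1 bottleneck 10, total now 30
augment #5: 2→9→13→1 bottleneck 14, total now 44
augment #6: 2→9→8→7→11→1 bottleneck 3, total now 47
augment #7: 2→12→6→0→5→11→1 bottleneck 8, total now 55

Maximum flow value: 55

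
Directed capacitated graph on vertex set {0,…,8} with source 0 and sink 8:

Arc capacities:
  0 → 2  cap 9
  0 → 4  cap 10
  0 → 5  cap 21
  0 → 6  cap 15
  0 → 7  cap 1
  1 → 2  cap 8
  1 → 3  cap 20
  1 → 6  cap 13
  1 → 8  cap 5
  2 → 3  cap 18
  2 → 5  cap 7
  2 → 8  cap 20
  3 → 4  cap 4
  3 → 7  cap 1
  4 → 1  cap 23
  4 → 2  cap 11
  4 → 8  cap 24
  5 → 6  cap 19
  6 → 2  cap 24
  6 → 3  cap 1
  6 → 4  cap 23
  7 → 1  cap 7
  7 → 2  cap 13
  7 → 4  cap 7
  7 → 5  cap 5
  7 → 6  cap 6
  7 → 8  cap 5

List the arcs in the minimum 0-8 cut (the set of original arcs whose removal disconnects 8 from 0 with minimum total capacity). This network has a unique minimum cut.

Min-cut arcs: {(0,7), (1,8), (2,8), (3,7), (4,8)} (total capacity 51)

augment #1: 0→2→8 push 9
augment #2: 0→4→8 push 10
augment #3: 0→7→8 push 1
augment #4: 0→6→2→8 push 11
augment #5: 0→6→4→8 push 4
augment #6: 0→5→6→4→8 push 10
augment #7: 0→5→6→3→7→8 push 1
augment #8: 0→5→6→4→1→8 push 5
max flow = 51; residual-reachable set from 0 gives S-side
cut edges (S→T): {(0,7), (1,8), (2,8), (3,7), (4,8)} total cap 51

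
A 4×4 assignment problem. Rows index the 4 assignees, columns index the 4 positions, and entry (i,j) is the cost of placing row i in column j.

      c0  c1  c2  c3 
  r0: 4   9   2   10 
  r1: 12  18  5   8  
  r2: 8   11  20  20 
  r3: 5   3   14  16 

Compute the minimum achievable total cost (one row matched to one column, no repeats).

Minimum assignment cost: 21

optimal assignment: row0→col2 (cost 2), row1→col3 (cost 8), row2→col0 (cost 8), row3→col1 (cost 3)
total = 2 + 8 + 8 + 3 = 21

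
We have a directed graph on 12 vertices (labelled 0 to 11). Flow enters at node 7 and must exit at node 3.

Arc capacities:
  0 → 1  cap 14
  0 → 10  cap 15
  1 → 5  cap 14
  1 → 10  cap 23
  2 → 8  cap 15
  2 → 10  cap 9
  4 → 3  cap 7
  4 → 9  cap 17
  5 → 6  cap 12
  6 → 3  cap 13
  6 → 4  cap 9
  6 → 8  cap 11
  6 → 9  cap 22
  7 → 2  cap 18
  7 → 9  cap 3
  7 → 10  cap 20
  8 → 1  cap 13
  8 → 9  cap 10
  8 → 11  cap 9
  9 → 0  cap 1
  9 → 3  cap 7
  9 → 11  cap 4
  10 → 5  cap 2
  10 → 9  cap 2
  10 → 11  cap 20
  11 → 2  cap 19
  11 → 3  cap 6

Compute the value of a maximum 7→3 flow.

augment #1: 7→9→3 bottleneck 3, total now 3
augment #2: 7→10→9→3 bottleneck 2, total now 5
augment #3: 7→10→11→3 bottleneck 6, total now 11
augment #4: 7→2→8→9→3 bottleneck 2, total now 13
augment #5: 7→10→5→6→3 bottleneck 2, total now 15
augment #6: 7→2→8→1→5→6→3 bottleneck 10, total now 25

Maximum flow value: 25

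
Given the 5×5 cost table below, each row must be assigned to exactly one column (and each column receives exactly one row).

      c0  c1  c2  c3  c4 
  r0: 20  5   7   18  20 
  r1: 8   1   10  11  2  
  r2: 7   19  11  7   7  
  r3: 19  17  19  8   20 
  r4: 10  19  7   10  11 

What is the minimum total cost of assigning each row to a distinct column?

optimal assignment: row0→col1 (cost 5), row1→col4 (cost 2), row2→col0 (cost 7), row3→col3 (cost 8), row4→col2 (cost 7)
total = 5 + 2 + 7 + 8 + 7 = 29

Minimum assignment cost: 29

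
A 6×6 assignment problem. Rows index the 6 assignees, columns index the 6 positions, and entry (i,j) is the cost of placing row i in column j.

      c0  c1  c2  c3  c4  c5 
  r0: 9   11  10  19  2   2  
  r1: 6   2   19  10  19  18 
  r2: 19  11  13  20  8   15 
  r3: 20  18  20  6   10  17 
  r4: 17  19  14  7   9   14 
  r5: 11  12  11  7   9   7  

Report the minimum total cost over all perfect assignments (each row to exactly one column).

Minimum assignment cost: 43

one of 2 optimal assignments: row0→col5 (cost 2), row1→col1 (cost 2), row2→col2 (cost 13), row3→col3 (cost 6), row4→col4 (cost 9), row5→col0 (cost 11)
total = 2 + 2 + 13 + 6 + 9 + 11 = 43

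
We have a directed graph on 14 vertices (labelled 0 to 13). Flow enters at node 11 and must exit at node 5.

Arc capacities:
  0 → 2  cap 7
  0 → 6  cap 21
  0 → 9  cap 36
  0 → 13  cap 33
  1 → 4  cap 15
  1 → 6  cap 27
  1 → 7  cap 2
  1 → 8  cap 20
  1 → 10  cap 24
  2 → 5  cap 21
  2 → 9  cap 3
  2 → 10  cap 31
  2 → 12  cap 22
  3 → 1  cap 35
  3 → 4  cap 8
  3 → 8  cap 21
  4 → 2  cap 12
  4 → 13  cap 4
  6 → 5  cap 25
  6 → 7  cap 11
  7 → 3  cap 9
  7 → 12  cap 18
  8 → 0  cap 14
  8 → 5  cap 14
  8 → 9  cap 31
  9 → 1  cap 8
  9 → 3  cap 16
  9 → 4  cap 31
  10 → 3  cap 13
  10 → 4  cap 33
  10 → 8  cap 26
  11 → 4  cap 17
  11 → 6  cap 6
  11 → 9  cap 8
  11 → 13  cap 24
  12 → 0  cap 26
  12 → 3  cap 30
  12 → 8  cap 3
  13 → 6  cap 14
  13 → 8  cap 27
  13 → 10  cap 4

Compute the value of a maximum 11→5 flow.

Maximum flow value: 54

augment #1: 11→6→5 bottleneck 6, total now 6
augment #2: 11→4→2→5 bottleneck 12, total now 18
augment #3: 11→13→6→5 bottleneck 14, total now 32
augment #4: 11→13→8→5 bottleneck 10, total now 42
augment #5: 11→4→13→8→5 bottleneck 4, total now 46
augment #6: 11→9→1→6→5 bottleneck 5, total now 51
augment #7: 11→9→1→8→0→2→5 bottleneck 3, total now 54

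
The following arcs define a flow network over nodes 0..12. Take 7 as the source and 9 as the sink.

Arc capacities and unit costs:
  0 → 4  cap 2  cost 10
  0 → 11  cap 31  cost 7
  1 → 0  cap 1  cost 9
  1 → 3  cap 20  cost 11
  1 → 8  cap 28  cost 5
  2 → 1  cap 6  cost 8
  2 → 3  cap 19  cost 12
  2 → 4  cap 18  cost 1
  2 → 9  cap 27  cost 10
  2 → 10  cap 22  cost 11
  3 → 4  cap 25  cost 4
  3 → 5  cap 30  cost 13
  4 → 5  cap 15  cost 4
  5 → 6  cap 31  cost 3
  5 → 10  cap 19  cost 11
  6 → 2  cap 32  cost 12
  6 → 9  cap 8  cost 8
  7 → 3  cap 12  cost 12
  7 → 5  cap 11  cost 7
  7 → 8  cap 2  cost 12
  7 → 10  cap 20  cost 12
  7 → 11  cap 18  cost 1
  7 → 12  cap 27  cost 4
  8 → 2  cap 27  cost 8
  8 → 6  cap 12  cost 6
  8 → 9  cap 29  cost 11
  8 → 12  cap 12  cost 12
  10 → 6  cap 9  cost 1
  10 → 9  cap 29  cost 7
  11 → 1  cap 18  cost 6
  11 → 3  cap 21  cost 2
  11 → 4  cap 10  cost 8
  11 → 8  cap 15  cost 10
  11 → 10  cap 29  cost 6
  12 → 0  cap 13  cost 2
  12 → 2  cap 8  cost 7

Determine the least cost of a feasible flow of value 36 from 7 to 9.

shortest-cost path #1: 7→11→10→9 push 18 @ unit cost 14 (adds 252)
shortest-cost path #2: 7→5→6→9 push 8 @ unit cost 18 (adds 144)
shortest-cost path #3: 7→10→9 push 10 @ unit cost 19 (adds 190)
total cost = 586

Minimum cost for 36 units: 586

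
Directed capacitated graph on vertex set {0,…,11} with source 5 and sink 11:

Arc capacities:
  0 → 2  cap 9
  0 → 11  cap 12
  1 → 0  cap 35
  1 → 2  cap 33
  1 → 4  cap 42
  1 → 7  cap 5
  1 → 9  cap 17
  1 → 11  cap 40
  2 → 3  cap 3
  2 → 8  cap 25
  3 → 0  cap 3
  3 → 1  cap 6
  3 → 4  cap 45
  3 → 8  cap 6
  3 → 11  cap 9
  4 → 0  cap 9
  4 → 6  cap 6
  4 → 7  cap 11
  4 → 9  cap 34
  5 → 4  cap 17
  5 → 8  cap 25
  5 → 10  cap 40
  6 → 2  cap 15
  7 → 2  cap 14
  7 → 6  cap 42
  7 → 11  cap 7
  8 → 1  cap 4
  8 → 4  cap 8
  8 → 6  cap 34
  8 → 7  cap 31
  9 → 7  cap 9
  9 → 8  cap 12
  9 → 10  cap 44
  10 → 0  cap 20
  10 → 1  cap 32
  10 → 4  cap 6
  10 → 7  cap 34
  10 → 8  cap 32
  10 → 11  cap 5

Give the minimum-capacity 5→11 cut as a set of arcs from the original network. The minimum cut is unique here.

Min-cut arcs: {(0,11), (2,3), (7,11), (8,1), (10,1), (10,11)} (total capacity 63)

augment #1: 5→10→11 push 5
augment #2: 5→4→0→11 push 9
augment #3: 5→4→7→11 push 7
augment #4: 5→8→1→11 push 4
augment #5: 5→10→0→11 push 3
augment #6: 5→10→1→11 push 32
augment #7: 5→4→6→2→3→11 push 1
augment #8: 5→8→6→2→3→11 push 2
max flow = 63; residual-reachable set from 5 gives S-side
cut edges (S→T): {(0,11), (2,3), (7,11), (8,1), (10,1), (10,11)} total cap 63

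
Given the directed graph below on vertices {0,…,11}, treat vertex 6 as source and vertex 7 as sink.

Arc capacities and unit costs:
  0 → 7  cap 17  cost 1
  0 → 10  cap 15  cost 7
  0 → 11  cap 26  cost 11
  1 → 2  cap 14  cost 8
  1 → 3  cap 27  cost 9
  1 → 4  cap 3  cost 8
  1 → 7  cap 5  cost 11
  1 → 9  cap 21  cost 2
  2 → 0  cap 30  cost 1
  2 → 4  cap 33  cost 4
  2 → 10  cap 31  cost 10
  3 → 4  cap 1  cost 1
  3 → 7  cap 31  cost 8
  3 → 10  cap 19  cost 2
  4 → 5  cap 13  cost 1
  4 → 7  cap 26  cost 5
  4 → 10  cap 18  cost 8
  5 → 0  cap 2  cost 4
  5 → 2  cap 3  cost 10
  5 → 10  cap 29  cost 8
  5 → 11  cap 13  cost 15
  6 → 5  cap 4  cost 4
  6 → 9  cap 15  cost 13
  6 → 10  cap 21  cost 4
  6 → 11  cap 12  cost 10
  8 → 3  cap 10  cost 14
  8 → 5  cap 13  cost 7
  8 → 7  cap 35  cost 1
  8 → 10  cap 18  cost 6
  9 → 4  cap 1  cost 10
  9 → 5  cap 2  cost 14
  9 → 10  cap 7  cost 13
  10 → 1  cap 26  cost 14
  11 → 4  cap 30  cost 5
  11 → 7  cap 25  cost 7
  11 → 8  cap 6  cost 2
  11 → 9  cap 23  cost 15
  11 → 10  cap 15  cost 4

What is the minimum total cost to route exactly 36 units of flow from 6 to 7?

Minimum cost for 36 units: 798

shortest-cost path #1: 6→5→0→7 push 2 @ unit cost 9 (adds 18)
shortest-cost path #2: 6→11→8→7 push 6 @ unit cost 13 (adds 78)
shortest-cost path #3: 6→5→2→0→7 push 2 @ unit cost 16 (adds 32)
shortest-cost path #4: 6→11→7 push 6 @ unit cost 17 (adds 102)
shortest-cost path #5: 6→9→4→7 push 1 @ unit cost 28 (adds 28)
shortest-cost path #6: 6→10→1→2→0→7 push 13 @ unit cost 28 (adds 364)
shortest-cost path #7: 6→10→1→7 push 5 @ unit cost 29 (adds 145)
shortest-cost path #8: 6→10→1→4→7 push 1 @ unit cost 31 (adds 31)
total cost = 798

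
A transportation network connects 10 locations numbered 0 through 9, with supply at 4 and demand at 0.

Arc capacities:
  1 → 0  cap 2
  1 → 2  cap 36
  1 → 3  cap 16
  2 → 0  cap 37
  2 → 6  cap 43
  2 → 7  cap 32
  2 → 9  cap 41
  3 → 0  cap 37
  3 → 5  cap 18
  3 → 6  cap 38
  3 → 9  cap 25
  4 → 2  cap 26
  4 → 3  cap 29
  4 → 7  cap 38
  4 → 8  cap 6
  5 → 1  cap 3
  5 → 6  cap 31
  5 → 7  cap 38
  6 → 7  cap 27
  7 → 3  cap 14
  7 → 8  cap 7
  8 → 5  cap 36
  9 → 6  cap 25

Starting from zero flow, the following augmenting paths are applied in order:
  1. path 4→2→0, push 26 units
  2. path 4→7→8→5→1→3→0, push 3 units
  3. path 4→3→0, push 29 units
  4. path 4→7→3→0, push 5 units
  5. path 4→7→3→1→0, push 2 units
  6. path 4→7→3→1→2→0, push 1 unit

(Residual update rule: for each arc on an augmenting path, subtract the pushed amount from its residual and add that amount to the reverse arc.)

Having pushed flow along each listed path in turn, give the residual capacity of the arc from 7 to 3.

Residual capacity of (7,3): 6

after path 1 (4→2→0, push 26): res(7,3)=14
after path 2 (4→7→8→5→1→3→0, push 3): res(7,3)=14
after path 3 (4→3→0, push 29): res(7,3)=14
after path 4 (4→7→3→0, push 5): res(7,3)=9
after path 5 (4→7→3→1→0, push 2): res(7,3)=7
after path 6 (4→7→3→1→2→0, push 1): res(7,3)=6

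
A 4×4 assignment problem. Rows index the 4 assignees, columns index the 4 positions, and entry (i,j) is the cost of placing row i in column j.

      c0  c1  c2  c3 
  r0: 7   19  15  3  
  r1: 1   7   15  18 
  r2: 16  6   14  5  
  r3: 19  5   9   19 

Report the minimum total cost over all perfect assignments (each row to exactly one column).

optimal assignment: row0→col3 (cost 3), row1→col0 (cost 1), row2→col1 (cost 6), row3→col2 (cost 9)
total = 3 + 1 + 6 + 9 = 19

Minimum assignment cost: 19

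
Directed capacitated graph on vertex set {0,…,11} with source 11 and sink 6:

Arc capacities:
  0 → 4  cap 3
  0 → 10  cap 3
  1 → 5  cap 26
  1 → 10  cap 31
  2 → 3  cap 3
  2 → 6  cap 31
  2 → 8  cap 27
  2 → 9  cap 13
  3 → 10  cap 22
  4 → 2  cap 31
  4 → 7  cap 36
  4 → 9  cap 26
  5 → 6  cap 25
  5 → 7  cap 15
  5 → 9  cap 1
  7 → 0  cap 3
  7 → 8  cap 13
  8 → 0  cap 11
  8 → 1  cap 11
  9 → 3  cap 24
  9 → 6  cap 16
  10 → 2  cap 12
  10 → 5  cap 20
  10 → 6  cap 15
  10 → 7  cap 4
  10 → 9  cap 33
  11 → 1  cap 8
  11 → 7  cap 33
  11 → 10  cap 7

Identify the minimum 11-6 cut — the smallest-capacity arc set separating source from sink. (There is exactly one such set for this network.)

augment #1: 11→10→6 push 7
augment #2: 11→1→5→6 push 8
augment #3: 11→7→0→10→6 push 3
augment #4: 11→7→8→1→5→6 push 11
augment #5: 11→7→8→0→4→2→6 push 2
max flow = 31; residual-reachable set from 11 gives S-side
cut edges (S→T): {(7,0), (7,8), (11,1), (11,10)} total cap 31

Min-cut arcs: {(7,0), (7,8), (11,1), (11,10)} (total capacity 31)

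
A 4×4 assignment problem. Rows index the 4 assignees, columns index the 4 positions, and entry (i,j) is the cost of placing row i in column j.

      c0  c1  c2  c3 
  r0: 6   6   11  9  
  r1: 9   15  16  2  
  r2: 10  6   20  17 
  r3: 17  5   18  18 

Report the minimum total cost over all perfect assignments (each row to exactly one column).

optimal assignment: row0→col2 (cost 11), row1→col3 (cost 2), row2→col0 (cost 10), row3→col1 (cost 5)
total = 11 + 2 + 10 + 5 = 28

Minimum assignment cost: 28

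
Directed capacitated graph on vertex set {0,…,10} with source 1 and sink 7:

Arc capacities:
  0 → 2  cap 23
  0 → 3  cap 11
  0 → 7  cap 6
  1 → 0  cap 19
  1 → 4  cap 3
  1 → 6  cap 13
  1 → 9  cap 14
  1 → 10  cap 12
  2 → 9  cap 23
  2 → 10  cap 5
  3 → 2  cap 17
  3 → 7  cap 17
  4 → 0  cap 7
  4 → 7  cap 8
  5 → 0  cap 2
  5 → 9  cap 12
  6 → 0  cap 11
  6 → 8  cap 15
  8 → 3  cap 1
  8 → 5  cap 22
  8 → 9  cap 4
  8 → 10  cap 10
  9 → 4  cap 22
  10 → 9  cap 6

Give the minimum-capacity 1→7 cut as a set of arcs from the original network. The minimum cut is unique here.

Min-cut arcs: {(0,3), (0,7), (4,7), (8,3)} (total capacity 26)

augment #1: 1→0→7 push 6
augment #2: 1→4→7 push 3
augment #3: 1→0→3→7 push 11
augment #4: 1→9→4→7 push 5
augment #5: 1→6→8→3→7 push 1
max flow = 26; residual-reachable set from 1 gives S-side
cut edges (S→T): {(0,3), (0,7), (4,7), (8,3)} total cap 26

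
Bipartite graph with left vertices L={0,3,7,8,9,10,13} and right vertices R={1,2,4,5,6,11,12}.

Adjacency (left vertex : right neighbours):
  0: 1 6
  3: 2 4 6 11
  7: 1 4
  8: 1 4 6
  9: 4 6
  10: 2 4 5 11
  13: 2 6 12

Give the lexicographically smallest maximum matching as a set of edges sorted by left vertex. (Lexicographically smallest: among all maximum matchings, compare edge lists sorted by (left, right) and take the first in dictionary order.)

|M| = 6 (so the lex-smallest maximum matching has 6 edges)
process left vertices in ascending order; for each, take the smallest-labelled available neighbour that still permits 6 edges overall, or leave it unmatched if none does
lex-smallest matching: {0-1, 3-2, 7-4, 8-6, 10-5, 13-12}

Lex-smallest maximum matching: {(0,1), (3,2), (7,4), (8,6), (10,5), (13,12)}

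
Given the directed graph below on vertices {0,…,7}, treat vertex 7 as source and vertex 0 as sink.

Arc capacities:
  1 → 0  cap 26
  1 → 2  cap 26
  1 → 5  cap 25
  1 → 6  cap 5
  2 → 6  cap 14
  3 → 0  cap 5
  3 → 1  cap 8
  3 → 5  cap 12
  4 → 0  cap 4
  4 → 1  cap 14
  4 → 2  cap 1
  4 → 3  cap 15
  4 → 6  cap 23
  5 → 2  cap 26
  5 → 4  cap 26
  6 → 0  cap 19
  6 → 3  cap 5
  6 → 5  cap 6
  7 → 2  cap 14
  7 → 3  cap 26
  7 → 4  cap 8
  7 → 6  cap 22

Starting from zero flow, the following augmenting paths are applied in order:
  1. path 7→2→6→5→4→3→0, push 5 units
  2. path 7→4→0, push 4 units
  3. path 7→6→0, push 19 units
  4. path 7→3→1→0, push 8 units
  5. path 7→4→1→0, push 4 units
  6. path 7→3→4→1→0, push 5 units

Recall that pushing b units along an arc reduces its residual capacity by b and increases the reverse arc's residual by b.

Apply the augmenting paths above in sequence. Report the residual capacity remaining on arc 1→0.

after path 1 (7→2→6→5→4→3→0, push 5): res(1,0)=26
after path 2 (7→4→0, push 4): res(1,0)=26
after path 3 (7→6→0, push 19): res(1,0)=26
after path 4 (7→3→1→0, push 8): res(1,0)=18
after path 5 (7→4→1→0, push 4): res(1,0)=14
after path 6 (7→3→4→1→0, push 5): res(1,0)=9

Residual capacity of (1,0): 9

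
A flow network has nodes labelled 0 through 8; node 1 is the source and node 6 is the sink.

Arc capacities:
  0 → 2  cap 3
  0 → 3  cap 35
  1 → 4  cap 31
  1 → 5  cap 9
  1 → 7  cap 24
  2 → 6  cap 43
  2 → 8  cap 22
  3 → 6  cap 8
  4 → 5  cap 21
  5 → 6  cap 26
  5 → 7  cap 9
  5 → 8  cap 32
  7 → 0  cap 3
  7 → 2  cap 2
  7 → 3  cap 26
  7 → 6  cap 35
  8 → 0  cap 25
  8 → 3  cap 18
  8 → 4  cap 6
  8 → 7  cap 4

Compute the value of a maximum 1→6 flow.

Maximum flow value: 54

augment #1: 1→5→6 bottleneck 9, total now 9
augment #2: 1→7→6 bottleneck 24, total now 33
augment #3: 1→4→5→6 bottleneck 17, total now 50
augment #4: 1→4→5→7→6 bottleneck 4, total now 54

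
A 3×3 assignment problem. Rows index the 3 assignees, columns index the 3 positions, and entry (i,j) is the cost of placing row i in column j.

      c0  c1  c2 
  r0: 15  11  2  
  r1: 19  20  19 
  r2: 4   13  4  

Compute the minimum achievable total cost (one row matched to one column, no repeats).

optimal assignment: row0→col2 (cost 2), row1→col1 (cost 20), row2→col0 (cost 4)
total = 2 + 20 + 4 = 26

Minimum assignment cost: 26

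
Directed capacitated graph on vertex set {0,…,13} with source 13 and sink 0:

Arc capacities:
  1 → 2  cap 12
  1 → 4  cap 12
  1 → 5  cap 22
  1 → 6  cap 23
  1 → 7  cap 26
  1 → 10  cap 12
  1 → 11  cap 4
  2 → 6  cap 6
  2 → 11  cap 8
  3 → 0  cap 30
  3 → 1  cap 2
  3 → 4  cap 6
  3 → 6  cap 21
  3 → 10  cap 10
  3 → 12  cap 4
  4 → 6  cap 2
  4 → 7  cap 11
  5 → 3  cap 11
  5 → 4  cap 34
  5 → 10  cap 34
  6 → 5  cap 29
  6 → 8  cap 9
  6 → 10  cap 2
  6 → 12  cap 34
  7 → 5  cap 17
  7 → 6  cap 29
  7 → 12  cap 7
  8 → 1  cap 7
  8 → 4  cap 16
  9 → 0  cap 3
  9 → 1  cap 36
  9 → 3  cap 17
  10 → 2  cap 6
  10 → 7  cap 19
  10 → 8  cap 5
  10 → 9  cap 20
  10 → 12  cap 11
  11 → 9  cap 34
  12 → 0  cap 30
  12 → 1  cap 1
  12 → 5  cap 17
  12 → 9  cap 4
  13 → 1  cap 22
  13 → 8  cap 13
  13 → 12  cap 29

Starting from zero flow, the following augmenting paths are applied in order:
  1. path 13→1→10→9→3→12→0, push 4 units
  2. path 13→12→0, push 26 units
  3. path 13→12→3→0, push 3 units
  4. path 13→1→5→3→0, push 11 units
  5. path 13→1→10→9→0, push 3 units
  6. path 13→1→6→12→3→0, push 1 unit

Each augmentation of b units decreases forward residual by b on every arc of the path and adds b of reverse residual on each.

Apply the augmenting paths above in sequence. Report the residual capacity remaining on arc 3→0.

Residual capacity of (3,0): 15

after path 1 (13→1→10→9→3→12→0, push 4): res(3,0)=30
after path 2 (13→12→0, push 26): res(3,0)=30
after path 3 (13→12→3→0, push 3): res(3,0)=27
after path 4 (13→1→5→3→0, push 11): res(3,0)=16
after path 5 (13→1→10→9→0, push 3): res(3,0)=16
after path 6 (13→1→6→12→3→0, push 1): res(3,0)=15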